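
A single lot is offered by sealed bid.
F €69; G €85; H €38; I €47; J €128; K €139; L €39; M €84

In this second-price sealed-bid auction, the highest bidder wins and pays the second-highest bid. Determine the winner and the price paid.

Bids ranked: 139 (K) > 128 (J) > 85 (G) > 84 (M) > 69 (F) > 47 (I) > …
Second-price: K pays J's bid of €128.

K pays €128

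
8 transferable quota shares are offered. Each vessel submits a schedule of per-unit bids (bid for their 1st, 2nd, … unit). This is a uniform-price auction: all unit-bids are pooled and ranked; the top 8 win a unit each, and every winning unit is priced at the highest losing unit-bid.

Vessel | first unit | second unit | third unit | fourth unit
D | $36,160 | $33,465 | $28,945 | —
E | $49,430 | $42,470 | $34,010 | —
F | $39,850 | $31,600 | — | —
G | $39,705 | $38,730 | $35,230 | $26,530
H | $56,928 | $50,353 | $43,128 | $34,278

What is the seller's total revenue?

Total revenue: $289,280

Pooled unit-bids ranked (top 8): 56,928 (H-1), 50,353 (H-2), 49,430 (E-1), 43,128 (H-3), 42,470 (E-2), 39,850 (F-1), 39,705 (G-1), 38,730 (G-2)
Highest rejected unit-bid = $36,160.
Allocation: E 2, F 1, G 2, H 3. Every unit priced at $36,160.
Revenue = 8 × 36,160 = $289,280.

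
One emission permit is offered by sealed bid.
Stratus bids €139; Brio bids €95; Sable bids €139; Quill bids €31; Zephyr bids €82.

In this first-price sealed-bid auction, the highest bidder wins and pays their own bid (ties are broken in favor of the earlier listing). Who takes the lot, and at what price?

Stratus pays €139

Bids ranked: 139 (Stratus) > 139 (Sable) > 95 (Brio) > 82 (Zephyr) > 31 (Quill)
Tie at €139 → Stratus wins by tie-break.
First-price: Stratus pays what they bid, €139.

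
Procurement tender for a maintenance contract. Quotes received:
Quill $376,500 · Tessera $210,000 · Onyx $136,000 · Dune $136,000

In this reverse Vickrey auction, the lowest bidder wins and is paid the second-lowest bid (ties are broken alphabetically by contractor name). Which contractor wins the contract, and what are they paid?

Reverse Vickrey auction: the lowest bidder wins and is paid the second-lowest bid.
Bids in order: 136,000 (Dune) < 136,000 (Onyx) < 210,000 (Tessera) < 376,500 (Quill)
Dune and Onyx tie at $136,000; tie-break gives it to Dune.
Dune wins with the lowest bid; price is set by the runner-up at $136,000.

Dune is paid $136,000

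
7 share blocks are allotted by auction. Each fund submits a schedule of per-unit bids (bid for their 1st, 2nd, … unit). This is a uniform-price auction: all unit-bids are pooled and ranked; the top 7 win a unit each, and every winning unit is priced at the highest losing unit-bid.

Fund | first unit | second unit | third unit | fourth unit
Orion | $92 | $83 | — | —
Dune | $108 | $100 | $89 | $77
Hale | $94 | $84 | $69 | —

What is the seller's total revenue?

Merging the schedules and taking the best 7: 108 (Dune-1), 100 (Dune-2), 94 (Hale-1), 92 (Orion-1), 89 (Dune-3), 84 (Hale-2), 83 (Orion-2)
Highest rejected unit-bid = $77.
Allocation: Dune 3, Hale 2, Orion 2. Every unit priced at $77.
Revenue = 7 × 77 = $539.

Total revenue: $539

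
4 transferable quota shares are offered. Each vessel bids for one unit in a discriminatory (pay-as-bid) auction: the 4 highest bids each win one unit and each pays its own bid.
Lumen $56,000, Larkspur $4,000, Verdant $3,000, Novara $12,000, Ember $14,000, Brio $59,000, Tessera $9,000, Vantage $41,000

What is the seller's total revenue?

Sorting: 59,000 (Brio), 56,000 (Lumen), 41,000 (Vantage), 14,000 (Ember), 12,000 (Novara), 9,000 (Tessera), …
Winners (4 units): Brio, Lumen, Vantage, Ember.
Total revenue = 59,000 + 56,000 + 41,000 + 14,000 = $170,000.

Total revenue: $170,000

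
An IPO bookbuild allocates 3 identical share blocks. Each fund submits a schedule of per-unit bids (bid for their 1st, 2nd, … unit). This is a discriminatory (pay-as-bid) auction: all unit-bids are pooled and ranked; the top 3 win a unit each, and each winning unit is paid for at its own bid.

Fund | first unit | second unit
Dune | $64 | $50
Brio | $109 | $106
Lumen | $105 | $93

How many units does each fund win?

Merging the schedules and taking the best 3: 109 (Brio-1), 106 (Brio-2), 105 (Lumen-1)
Next rejected bid: $93 (not a price — pay-as-bid).
Allocation: Brio 2, Lumen 1.

Brio 2, Lumen 1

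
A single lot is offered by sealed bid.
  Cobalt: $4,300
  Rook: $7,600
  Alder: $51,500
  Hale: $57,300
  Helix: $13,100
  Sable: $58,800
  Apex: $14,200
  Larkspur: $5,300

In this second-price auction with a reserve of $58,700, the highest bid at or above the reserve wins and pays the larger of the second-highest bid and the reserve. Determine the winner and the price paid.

Bids ranked: 58,800 (Sable) > 57,300 (Hale) > 51,500 (Alder) > 14,200 (Apex) > 13,100 (Helix) > 7,600 (Rook) > …
Sable has the top bid at or above the reserve ($58,800).
Second-highest bid $57,300 is below the reserve $58,700, so the reserve binds → payment $58,700.

Sable pays $58,700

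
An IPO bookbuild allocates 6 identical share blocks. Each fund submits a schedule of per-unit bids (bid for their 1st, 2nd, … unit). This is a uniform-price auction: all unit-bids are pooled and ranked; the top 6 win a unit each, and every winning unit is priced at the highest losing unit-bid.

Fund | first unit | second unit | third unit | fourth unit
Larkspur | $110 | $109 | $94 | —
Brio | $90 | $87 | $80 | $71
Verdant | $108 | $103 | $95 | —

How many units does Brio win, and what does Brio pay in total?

Brio: 0 units, pays $0

Merging the schedules and taking the best 6: 110 (Larkspur-1), 109 (Larkspur-2), 108 (Verdant-1), 103 (Verdant-2), 95 (Verdant-3), 94 (Larkspur-3)
The (k+1)-th unit-bid is $90.
Brio wins 0 unit(s) at $90 each.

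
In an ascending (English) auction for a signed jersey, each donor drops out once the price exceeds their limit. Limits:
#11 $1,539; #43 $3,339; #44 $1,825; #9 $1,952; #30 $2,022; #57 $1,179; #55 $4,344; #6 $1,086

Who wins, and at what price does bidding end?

Limits in order: 4,344 (#55) > 3,339 (#43) > 2,022 (#30) > 1,952 (#9) > 1,825 (#44) > 1,539 (#11) > …
Bidding ends when #43 exits at $3,339; #55 takes it.

#55 wins at $3,339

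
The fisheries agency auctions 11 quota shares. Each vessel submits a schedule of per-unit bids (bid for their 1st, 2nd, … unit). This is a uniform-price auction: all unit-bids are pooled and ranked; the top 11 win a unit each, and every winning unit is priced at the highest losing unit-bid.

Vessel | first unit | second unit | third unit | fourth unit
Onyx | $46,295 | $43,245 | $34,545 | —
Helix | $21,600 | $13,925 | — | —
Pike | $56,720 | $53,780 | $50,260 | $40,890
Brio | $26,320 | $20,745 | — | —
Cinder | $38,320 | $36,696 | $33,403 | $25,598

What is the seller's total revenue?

Pooled unit-bids ranked (top 11): 56,720 (Pike-1), 53,780 (Pike-2), 50,260 (Pike-3), 46,295 (Onyx-1), 43,245 (Onyx-2), 40,890 (Pike-4), 38,320 (Cinder-1), 36,696 (Cinder-2), 34,545 (Onyx-3), 33,403 (Cinder-3), 26,320 (Brio-1)
Highest rejected unit-bid = $25,598.
Allocation: Brio 1, Cinder 3, Onyx 3, Pike 4. Every unit priced at $25,598.
Revenue = 11 × 25,598 = $281,578.

Total revenue: $281,578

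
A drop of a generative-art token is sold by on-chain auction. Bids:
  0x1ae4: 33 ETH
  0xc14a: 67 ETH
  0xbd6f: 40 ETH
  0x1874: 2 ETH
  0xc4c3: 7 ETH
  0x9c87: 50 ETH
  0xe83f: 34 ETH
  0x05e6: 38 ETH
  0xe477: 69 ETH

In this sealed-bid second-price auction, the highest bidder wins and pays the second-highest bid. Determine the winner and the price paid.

0xe477 pays 67 ETH

Bids ranked: 69 (0xe477) > 67 (0xc14a) > 50 (0x9c87) > 40 (0xbd6f) > 38 (0x05e6) > 34 (0xe83f) > …
Second-price: 0xe477 pays 0xc14a's bid of 67 ETH.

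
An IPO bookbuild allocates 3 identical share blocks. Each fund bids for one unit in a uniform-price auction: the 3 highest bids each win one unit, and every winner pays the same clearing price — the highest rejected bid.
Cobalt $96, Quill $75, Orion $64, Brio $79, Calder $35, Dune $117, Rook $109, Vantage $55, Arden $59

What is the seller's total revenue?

Total revenue: $237

Sorting: 117 (Dune), 109 (Rook), 96 (Cobalt), 79 (Brio), 75 (Quill), …
Winners (3 units): Dune, Rook, Cobalt.
Clearing price = highest rejected bid = $79.
Total revenue = 3 × $79 = $237.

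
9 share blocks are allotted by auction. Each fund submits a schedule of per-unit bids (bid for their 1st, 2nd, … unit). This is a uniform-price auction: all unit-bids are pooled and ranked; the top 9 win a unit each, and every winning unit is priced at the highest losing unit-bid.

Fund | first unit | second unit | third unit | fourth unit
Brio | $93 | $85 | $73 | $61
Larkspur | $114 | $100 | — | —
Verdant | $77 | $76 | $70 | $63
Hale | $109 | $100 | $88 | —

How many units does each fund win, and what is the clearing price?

Brio 2, Hale 3, Larkspur 2, Verdant 2; clearing price $73

All unit-bids, highest first — top 9: 114 (Larkspur-1), 109 (Hale-1), 100 (Larkspur-2), 100 (Hale-2), 93 (Brio-1), 88 (Hale-3), 85 (Brio-2), 77 (Verdant-1), 76 (Verdant-2)
Highest rejected unit-bid = $73.
Allocation: Brio 2, Hale 3, Larkspur 2, Verdant 2.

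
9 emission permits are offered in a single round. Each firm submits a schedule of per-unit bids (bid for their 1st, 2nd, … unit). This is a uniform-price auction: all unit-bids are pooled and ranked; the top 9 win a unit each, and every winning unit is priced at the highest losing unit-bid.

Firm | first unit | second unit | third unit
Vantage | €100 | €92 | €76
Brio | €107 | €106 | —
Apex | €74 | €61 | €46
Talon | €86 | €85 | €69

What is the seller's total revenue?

Total revenue: €549

Pooled unit-bids ranked (top 9): 107 (Brio-1), 106 (Brio-2), 100 (Vantage-1), 92 (Vantage-2), 86 (Talon-1), 85 (Talon-2), 76 (Vantage-3), 74 (Apex-1), 69 (Talon-3)
Highest rejected unit-bid = €61.
Allocation: Apex 1, Brio 2, Talon 3, Vantage 3. Every unit priced at €61.
Revenue = 9 × 61 = €549.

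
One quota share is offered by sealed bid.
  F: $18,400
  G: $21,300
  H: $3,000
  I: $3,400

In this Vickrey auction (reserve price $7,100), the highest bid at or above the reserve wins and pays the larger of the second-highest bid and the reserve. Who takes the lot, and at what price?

G pays $18,400

Vickrey auction (reserve price $7,100): the highest bid at or above the reserve wins and pays the larger of the second-highest bid and the reserve.
Sorting bids: 21,300 (G) > 18,400 (F) > 3,400 (I) > 3,000 (H)
Highest eligible bid: G at $21,300.
max(second-highest $18,400, reserve $7,100) = $18,400; the reserve does not bind.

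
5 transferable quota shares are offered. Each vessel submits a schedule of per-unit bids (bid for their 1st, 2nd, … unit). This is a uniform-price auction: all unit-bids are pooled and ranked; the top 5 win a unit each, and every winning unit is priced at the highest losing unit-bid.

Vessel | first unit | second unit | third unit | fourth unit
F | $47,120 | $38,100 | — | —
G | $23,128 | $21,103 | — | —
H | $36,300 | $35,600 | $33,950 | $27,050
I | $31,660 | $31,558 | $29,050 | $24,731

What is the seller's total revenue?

Total revenue: $158,300

Pooled unit-bids ranked (top 5): 47,120 (F-1), 38,100 (F-2), 36,300 (H-1), 35,600 (H-2), 33,950 (H-3)
Highest rejected unit-bid = $31,660.
Allocation: F 2, H 3. Every unit priced at $31,660.
Revenue = 5 × 31,660 = $158,300.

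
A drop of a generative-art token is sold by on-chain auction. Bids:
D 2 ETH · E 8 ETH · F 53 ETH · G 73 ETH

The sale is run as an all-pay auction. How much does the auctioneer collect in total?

Total revenue: 136 ETH

Bids in order: 73 (G) > 53 (F) > 8 (E) > 2 (D)
Every bidder forfeits their bid regardless of winning.
Revenue = 2 + 8 + 53 + 73 = 136 ETH.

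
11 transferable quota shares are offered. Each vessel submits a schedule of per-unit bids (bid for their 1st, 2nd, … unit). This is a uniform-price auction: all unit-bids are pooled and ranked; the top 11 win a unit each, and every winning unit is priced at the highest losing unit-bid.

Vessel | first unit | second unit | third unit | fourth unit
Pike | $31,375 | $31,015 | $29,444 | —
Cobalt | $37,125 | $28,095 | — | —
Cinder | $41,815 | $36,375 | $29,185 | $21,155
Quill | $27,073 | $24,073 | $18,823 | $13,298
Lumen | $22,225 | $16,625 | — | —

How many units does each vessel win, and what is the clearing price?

Cinder 3, Cobalt 2, Lumen 1, Pike 3, Quill 2; clearing price $21,155

All unit-bids, highest first — top 11: 41,815 (Cinder-1), 37,125 (Cobalt-1), 36,375 (Cinder-2), 31,375 (Pike-1), 31,015 (Pike-2), 29,444 (Pike-3), 29,185 (Cinder-3), 28,095 (Cobalt-2), 27,073 (Quill-1), 24,073 (Quill-2), 22,225 (Lumen-1)
The (k+1)-th unit-bid is $21,155.
Allocation: Cinder 3, Cobalt 2, Lumen 1, Pike 3, Quill 2.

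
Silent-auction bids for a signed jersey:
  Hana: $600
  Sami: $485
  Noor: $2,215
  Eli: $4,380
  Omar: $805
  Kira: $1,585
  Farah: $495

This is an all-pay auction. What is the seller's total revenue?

Total revenue: $10,565

Rule: the highest bidder wins the item, but every bidder pays their own bid.
Bids in order: 4,380 (Eli) > 2,215 (Noor) > 1,585 (Kira) > 805 (Omar) > 600 (Hana) > 495 (Farah) > …
Eli wins with the top bid; all bids are sunk regardless.
Every bidder forfeits their bid regardless of winning.
Revenue = 600 + 485 + 2,215 + 4,380 + 805 + 1,585 + 495 = $10,565.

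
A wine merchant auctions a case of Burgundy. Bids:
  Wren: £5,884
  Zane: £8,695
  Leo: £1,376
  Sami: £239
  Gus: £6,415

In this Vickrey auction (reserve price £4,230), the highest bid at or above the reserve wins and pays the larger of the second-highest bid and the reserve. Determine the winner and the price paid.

Vickrey auction (reserve price £4,230): the highest bid at or above the reserve wins and pays the larger of the second-highest bid and the reserve.
Bids in order: 8,695 (Zane) > 6,415 (Gus) > 5,884 (Wren) > 1,376 (Leo) > 239 (Sami)
Highest eligible bid: Zane at £8,695.
Second-highest bid £6,415 exceeds the reserve £4,230 → payment £6,415.

Zane pays £6,415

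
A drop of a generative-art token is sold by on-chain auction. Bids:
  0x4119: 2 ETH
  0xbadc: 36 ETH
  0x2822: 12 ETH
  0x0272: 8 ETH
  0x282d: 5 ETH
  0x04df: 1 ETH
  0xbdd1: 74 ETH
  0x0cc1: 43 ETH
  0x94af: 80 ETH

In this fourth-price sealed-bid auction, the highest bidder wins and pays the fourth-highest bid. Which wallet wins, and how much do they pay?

0x94af pays 36 ETH

Bids in order: 80 (0x94af) > 74 (0xbdd1) > 43 (0x0cc1) > 36 (0xbadc) > 12 (0x2822) > 8 (0x0272) > …
0x94af wins; payment is bid #4 in the ranking = 36 ETH.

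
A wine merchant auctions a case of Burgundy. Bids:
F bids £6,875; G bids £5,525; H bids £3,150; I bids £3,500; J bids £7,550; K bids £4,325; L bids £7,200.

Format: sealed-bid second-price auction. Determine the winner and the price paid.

J pays £7,200

Rule: the highest bidder wins and pays the second-highest bid.
Bids in order: 7,550 (J) > 7,200 (L) > 6,875 (F) > 5,525 (G) > 4,325 (K) > 3,500 (I) > …
Second-price: J pays L's bid of £7,200.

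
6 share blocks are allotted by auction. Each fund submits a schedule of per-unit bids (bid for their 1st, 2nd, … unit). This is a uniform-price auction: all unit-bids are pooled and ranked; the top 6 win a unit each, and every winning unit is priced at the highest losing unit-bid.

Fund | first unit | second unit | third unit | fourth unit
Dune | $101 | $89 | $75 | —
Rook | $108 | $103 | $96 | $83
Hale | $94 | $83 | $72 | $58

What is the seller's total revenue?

All unit-bids, highest first — top 6: 108 (Rook-1), 103 (Rook-2), 101 (Dune-1), 96 (Rook-3), 94 (Hale-1), 89 (Dune-2)
The (k+1)-th unit-bid is $83.
Allocation: Dune 2, Hale 1, Rook 3. Every unit priced at $83.
Revenue = 6 × 83 = $498.

Total revenue: $498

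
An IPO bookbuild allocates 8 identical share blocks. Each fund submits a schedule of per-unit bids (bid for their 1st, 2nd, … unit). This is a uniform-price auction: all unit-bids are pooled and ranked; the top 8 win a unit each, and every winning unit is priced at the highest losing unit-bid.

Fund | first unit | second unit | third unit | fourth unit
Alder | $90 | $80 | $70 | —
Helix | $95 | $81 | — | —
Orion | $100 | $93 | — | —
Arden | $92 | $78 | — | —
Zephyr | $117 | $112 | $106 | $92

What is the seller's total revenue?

Total revenue: $720

Merging the schedules and taking the best 8: 117 (Zephyr-1), 112 (Zephyr-2), 106 (Zephyr-3), 100 (Orion-1), 95 (Helix-1), 93 (Orion-2), 92 (Arden-1), 92 (Zephyr-4)
First bid not allocated: $90.
Allocation: Arden 1, Helix 1, Orion 2, Zephyr 4. Every unit priced at $90.
Revenue = 8 × 90 = $720.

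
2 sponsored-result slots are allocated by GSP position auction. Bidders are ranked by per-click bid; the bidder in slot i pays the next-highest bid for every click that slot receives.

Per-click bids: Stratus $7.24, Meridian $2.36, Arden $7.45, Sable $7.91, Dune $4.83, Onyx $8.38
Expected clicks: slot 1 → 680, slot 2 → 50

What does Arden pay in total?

Arden pays $0.00

Sorting advertisers: $8.38 (Onyx) > $7.91 (Sable) > $7.45 (Arden) > …
Arden ranks below slot 2 → no slot, pays nothing.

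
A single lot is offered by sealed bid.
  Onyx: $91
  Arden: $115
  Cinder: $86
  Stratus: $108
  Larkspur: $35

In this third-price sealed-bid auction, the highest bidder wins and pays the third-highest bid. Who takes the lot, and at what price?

Bids ranked: 115 (Arden) > 108 (Stratus) > 91 (Onyx) > 86 (Cinder) > 35 (Larkspur)
Arden wins; payment is bid #3 in the ranking = $91.

Arden pays $91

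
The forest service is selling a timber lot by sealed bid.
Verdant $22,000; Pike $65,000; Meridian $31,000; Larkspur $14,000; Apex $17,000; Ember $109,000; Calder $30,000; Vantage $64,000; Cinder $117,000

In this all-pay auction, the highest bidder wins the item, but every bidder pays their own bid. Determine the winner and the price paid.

Sorting bids: 117,000 (Cinder) > 109,000 (Ember) > 65,000 (Pike) > 64,000 (Vantage) > 31,000 (Meridian) > 30,000 (Calder) > …
Cinder wins with the top bid; all bids are sunk regardless.

Cinder pays $117,000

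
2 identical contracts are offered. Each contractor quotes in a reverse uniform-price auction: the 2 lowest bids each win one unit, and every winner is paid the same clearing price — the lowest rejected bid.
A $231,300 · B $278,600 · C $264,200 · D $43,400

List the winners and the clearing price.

Bids ranked low→high: 43,400 (D), 231,300 (A), 264,200 (C), 278,600 (B)
Winners (2 units): D, A.
First losing bid is C's $264,200, which sets the uniform price.

D, A; each is paid $264,200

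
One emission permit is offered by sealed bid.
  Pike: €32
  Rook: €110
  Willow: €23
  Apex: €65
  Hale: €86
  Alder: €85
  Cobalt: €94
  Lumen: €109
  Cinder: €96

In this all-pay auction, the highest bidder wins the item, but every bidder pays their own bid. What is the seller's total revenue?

Total revenue: €700

Bids in order: 110 (Rook) > 109 (Lumen) > 96 (Cinder) > 94 (Cobalt) > 86 (Hale) > 85 (Alder) > …
Every bidder forfeits their bid regardless of winning.
Revenue = 32 + 110 + 23 + 65 + 86 + 85 + 94 + 109 + 96 = €700.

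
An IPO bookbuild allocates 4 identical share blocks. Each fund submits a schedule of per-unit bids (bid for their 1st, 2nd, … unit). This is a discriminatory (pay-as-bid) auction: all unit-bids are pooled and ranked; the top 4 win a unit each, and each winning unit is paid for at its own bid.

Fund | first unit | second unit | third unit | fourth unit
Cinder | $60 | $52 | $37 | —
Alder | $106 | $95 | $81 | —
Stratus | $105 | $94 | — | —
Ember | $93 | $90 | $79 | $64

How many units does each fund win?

Alder 2, Stratus 2

All unit-bids, highest first — top 4: 106 (Alder-1), 105 (Stratus-1), 95 (Alder-2), 94 (Stratus-2)
Next rejected bid: $93 (not a price — pay-as-bid).
Allocation: Alder 2, Stratus 2.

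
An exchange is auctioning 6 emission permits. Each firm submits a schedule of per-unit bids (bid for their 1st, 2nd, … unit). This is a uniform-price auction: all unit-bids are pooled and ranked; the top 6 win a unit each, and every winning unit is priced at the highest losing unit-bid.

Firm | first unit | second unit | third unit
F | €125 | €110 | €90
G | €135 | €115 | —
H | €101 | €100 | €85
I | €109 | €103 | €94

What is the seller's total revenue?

Total revenue: €606

Merging the schedules and taking the best 6: 135 (G-1), 125 (F-1), 115 (G-2), 110 (F-2), 109 (I-1), 103 (I-2)
Highest rejected unit-bid = €101.
Allocation: F 2, G 2, I 2. Every unit priced at €101.
Revenue = 6 × 101 = €606.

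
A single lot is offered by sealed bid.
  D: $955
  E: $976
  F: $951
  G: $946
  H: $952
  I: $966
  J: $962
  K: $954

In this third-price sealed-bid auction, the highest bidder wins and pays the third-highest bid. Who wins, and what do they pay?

Third-price sealed-bid auction: the highest bidder wins and pays the third-highest bid.
Sorting bids: 976 (E) > 966 (I) > 962 (J) > 955 (D) > 954 (K) > 952 (H) > …
E wins; payment is bid #3 in the ranking = $962.

E pays $962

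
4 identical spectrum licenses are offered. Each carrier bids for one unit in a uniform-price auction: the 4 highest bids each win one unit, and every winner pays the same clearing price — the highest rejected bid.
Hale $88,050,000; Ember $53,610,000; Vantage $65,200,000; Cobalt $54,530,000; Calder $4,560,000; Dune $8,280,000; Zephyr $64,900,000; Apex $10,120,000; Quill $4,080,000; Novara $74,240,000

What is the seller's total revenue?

Total revenue: $218,120,000

Ordering the bids: 88,050,000 (Hale), 74,240,000 (Novara), 65,200,000 (Vantage), 64,900,000 (Zephyr), 54,530,000 (Cobalt), 53,610,000 (Ember), …
Top 4: Hale, Novara, Vantage, Zephyr.
First losing bid is Cobalt's $54,530,000, which sets the uniform price.
Total revenue = 4 × $54,530,000 = $218,120,000.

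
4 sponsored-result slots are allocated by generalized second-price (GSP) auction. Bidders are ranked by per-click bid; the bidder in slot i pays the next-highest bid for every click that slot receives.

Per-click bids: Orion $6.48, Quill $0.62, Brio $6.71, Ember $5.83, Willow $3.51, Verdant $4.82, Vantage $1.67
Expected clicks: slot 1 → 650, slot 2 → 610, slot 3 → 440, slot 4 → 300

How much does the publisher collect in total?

Per-click bids in order: $6.71 (Brio) > $6.48 (Orion) > $5.83 (Ember) > $4.82 (Verdant) > $3.51 (Willow) > …
Slot 1: Brio pays $6.48 × 650 = $4212.00
Slot 2: Orion pays $5.83 × 610 = $3556.30
Slot 3: Ember pays $4.82 × 440 = $2120.80
Slot 4: Verdant pays $3.51 × 300 = $1053.00
Total = $10942.10

Total revenue: $10942.10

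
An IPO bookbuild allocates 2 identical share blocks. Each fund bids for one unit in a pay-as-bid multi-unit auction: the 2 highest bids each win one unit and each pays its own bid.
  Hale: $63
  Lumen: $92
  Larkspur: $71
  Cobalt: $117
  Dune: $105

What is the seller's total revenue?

Total revenue: $222

Sorting: 117 (Cobalt), 105 (Dune), 92 (Lumen), 71 (Larkspur), …
The 2 highest are Cobalt, Dune.
Total revenue = 117 + 105 = $222.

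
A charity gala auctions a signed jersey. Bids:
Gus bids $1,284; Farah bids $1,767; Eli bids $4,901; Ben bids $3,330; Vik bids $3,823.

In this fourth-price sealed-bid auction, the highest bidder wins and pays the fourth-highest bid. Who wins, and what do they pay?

Eli pays $1,767

Sorting bids: 4,901 (Eli) > 3,823 (Vik) > 3,330 (Ben) > 1,767 (Farah) > 1,284 (Gus)
Eli wins; payment is bid #4 in the ranking = $1,767.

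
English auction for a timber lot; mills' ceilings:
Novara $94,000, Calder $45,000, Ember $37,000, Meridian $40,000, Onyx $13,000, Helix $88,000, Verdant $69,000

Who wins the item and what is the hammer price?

Novara wins at $88,000

Rule: the price rises until one bidder remains; the winner pays the price at which the last rival dropped out.
Sorting limits: 94,000 (Novara) > 88,000 (Helix) > 69,000 (Verdant) > 45,000 (Calder) > 40,000 (Meridian) > 37,000 (Ember) > …
Once the price passes $88,000, only Novara is left; the hammer falls at Helix's limit of $88,000.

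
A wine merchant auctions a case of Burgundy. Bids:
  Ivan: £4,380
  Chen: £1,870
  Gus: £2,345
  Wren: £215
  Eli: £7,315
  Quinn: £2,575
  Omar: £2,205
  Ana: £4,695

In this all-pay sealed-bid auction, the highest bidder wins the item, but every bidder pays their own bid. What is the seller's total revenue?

Bids in order: 7,315 (Eli) > 4,695 (Ana) > 4,380 (Ivan) > 2,575 (Quinn) > 2,345 (Gus) > 2,205 (Omar) > …
Every bidder forfeits their bid regardless of winning.
Revenue = 4,380 + 1,870 + 2,345 + 215 + 7,315 + 2,575 + 2,205 + 4,695 = £25,600.

Total revenue: £25,600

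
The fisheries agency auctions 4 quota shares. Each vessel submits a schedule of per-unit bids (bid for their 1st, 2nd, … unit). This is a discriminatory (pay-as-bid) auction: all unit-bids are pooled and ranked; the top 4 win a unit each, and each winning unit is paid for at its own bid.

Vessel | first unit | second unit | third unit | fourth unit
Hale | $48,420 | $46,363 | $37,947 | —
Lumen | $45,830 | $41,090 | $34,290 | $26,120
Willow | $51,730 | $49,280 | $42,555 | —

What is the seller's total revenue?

Total revenue: $195,793

Merging the schedules and taking the best 4: 51,730 (Willow-1), 49,280 (Willow-2), 48,420 (Hale-1), 46,363 (Hale-2)
Next rejected bid: $45,830 (not a price — pay-as-bid).
Each winning unit pays its own bid.
Revenue = 51,730 + 49,280 + 48,420 + 46,363 = $195,793.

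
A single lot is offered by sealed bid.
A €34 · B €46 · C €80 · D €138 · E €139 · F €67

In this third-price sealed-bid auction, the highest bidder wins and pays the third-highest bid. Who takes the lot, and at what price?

Bids in order: 139 (E) > 138 (D) > 80 (C) > 67 (F) > 46 (B) > 34 (A)
E wins; payment is bid #3 in the ranking = €80.

E pays €80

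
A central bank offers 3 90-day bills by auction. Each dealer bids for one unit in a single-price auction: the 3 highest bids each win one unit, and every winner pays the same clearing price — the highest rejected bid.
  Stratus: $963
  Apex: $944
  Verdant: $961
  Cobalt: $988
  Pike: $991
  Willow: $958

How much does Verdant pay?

Bids ranked high→low: 991 (Pike), 988 (Cobalt), 963 (Stratus), 961 (Verdant), 958 (Willow), …
Top 3: Pike, Cobalt, Stratus.
Clearing price = highest rejected bid = $961.
Verdant does not win → pays $0.

Verdant pays $0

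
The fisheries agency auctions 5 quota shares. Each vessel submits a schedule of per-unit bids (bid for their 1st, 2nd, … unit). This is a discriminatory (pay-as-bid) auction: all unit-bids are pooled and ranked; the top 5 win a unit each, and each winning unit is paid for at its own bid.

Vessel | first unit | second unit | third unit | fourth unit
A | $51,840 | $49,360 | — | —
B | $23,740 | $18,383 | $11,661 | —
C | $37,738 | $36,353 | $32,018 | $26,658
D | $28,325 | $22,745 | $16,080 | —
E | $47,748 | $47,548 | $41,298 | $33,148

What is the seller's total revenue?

Total revenue: $237,794

Pooled unit-bids ranked (top 5): 51,840 (A-1), 49,360 (A-2), 47,748 (E-1), 47,548 (E-2), 41,298 (E-3)
Next rejected bid: $37,738 (not a price — pay-as-bid).
Each winning unit pays its own bid.
Revenue = 51,840 + 49,360 + 47,748 + 47,548 + 41,298 = $237,794.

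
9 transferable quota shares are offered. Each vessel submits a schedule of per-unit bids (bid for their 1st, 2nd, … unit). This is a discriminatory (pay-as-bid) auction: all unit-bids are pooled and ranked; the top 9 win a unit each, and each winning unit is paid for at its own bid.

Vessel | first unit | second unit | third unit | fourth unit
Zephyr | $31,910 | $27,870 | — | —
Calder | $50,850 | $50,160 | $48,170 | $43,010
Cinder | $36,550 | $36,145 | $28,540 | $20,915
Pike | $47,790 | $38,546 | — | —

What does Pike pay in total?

Pike pays $86,336

All unit-bids, highest first — top 9: 50,850 (Calder-1), 50,160 (Calder-2), 48,170 (Calder-3), 47,790 (Pike-1), 43,010 (Calder-4), 38,546 (Pike-2), 36,550 (Cinder-1), 36,145 (Cinder-2), 31,910 (Zephyr-1)
Next rejected bid: $28,540 (not a price — pay-as-bid).
Pike's winning unit-bids: 47,790 + 38,546 = $86,336.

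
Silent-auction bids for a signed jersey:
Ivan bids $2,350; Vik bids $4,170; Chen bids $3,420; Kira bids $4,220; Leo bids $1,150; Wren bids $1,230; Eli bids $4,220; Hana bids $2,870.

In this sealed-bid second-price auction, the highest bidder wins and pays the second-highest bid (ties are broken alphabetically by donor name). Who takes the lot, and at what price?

Eli pays $4,220

Sorting bids: 4,220 (Eli) > 4,220 (Kira) > 4,170 (Vik) > 3,420 (Chen) > 2,870 (Hana) > 2,350 (Ivan) > …
Tie at $4,220 → Eli wins by tie-break.
Eli wins with the highest bid; price is set by the runner-up at $4,220.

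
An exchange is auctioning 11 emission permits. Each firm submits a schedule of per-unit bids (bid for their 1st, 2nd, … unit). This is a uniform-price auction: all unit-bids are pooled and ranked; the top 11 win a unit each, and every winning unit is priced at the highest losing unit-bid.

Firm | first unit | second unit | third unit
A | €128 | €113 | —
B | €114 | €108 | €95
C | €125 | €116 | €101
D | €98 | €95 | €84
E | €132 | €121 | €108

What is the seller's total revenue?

Total revenue: €1,045

Pooled unit-bids ranked (top 11): 132 (E-1), 128 (A-1), 125 (C-1), 121 (E-2), 116 (C-2), 114 (B-1), 113 (A-2), 108 (B-2), 108 (E-3), 101 (C-3), 98 (D-1)
The (k+1)-th unit-bid is €95.
Allocation: A 2, B 2, C 3, D 1, E 3. Every unit priced at €95.
Revenue = 11 × 95 = €1,045.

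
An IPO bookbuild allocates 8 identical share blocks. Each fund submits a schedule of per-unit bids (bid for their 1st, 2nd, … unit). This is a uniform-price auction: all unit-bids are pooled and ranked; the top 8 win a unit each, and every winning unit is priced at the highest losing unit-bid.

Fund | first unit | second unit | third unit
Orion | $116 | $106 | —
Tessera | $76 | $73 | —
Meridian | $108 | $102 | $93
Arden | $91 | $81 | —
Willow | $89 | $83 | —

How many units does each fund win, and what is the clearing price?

Merging the schedules and taking the best 8: 116 (Orion-1), 108 (Meridian-1), 106 (Orion-2), 102 (Meridian-2), 93 (Meridian-3), 91 (Arden-1), 89 (Willow-1), 83 (Willow-2)
The (k+1)-th unit-bid is $81.
Allocation: Arden 1, Meridian 3, Orion 2, Willow 2.

Arden 1, Meridian 3, Orion 2, Willow 2; clearing price $81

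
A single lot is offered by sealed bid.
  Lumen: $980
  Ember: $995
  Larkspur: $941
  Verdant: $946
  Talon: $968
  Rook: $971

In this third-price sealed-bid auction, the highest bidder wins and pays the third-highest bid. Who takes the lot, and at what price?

Bids ranked: 995 (Ember) > 980 (Lumen) > 971 (Rook) > 968 (Talon) > 946 (Verdant) > 941 (Larkspur)
Ember is highest; pays the third-highest bid, $971.

Ember pays $971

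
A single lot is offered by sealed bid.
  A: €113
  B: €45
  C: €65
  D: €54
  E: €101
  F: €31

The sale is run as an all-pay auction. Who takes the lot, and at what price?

Bids in order: 113 (A) > 101 (E) > 65 (C) > 54 (D) > 45 (B) > 31 (F)
A wins with the top bid; all bids are sunk regardless.

A pays €113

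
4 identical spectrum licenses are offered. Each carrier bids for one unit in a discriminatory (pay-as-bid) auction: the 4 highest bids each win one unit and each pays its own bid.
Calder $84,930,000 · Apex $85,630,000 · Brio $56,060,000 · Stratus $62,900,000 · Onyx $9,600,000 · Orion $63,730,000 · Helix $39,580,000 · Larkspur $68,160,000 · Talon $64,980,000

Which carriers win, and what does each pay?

Sorting: 85,630,000 (Apex), 84,930,000 (Calder), 68,160,000 (Larkspur), 64,980,000 (Talon), 63,730,000 (Orion), 62,900,000 (Stratus), …
The 4 highest are Apex, Calder, Larkspur, Talon.
Each winner pays its own bid: Apex $85,630,000, Calder $84,930,000, Larkspur $68,160,000, Talon $64,980,000.

Apex $85,630,000, Calder $84,930,000, Larkspur $68,160,000, Talon $64,980,000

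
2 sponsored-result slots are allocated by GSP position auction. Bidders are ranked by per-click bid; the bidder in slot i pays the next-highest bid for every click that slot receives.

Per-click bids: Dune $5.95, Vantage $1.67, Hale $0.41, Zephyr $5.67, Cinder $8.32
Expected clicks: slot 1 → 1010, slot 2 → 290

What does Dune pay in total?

Sorting advertisers: $8.32 (Cinder) > $5.95 (Dune) > $5.67 (Zephyr) > …
Dune holds slot 2 → pays next bid $5.67 × 290 clicks = $1644.30.

Dune pays $1644.30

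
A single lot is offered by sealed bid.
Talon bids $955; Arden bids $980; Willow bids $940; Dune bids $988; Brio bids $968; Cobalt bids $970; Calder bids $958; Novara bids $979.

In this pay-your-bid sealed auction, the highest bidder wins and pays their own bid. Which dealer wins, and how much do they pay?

Dune pays $988

Sorting bids: 988 (Dune) > 980 (Arden) > 979 (Novara) > 970 (Cobalt) > 968 (Brio) > 958 (Calder) > …
Dune has the highest bid and pays exactly that: $988.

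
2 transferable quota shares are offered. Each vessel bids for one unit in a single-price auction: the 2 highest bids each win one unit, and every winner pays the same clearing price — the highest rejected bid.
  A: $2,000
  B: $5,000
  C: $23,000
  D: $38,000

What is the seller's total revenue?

Bids ranked high→low: 38,000 (D), 23,000 (C), 5,000 (B), 2,000 (A)
Winners (2 units): D, C.
Highest unsuccessful bid: $5,000 → clearing price.
Total revenue = 2 × $5,000 = $10,000.

Total revenue: $10,000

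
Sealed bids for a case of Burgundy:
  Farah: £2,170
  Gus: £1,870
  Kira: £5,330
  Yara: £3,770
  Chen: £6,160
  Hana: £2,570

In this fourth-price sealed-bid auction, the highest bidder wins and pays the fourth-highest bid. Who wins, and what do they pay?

Chen pays £2,570

Sorting bids: 6,160 (Chen) > 5,330 (Kira) > 3,770 (Yara) > 2,570 (Hana) > 2,170 (Farah) > 1,870 (Gus)
Chen is highest; pays the fourth-highest bid, £2,570.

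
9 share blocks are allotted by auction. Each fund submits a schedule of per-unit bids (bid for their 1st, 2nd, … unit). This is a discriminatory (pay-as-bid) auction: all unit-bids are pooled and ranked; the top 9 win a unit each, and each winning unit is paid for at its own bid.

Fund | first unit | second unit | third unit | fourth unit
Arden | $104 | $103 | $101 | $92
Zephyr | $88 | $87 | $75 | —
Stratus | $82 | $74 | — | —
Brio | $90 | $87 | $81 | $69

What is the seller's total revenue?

Total revenue: $834

All unit-bids, highest first — top 9: 104 (Arden-1), 103 (Arden-2), 101 (Arden-3), 92 (Arden-4), 90 (Brio-1), 88 (Zephyr-1), 87 (Zephyr-2), 87 (Brio-2), 82 (Stratus-1)
Next rejected bid: $81 (not a price — pay-as-bid).
Each winning unit pays its own bid.
Revenue = 104 + 103 + 101 + 92 + 90 + 88 + 87 + 87 + 82 = $834.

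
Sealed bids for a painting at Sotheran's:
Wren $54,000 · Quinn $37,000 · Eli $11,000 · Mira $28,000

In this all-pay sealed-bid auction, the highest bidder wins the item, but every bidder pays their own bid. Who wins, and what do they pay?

Wren pays $54,000

Bids in order: 54,000 (Wren) > 37,000 (Quinn) > 28,000 (Mira) > 11,000 (Eli)
Wren is highest and takes the item; every bidder forfeits their bid.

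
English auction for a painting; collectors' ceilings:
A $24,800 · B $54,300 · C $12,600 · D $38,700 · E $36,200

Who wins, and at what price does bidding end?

B wins at $38,700

Rule: the price rises until one bidder remains; the winner pays the price at which the last rival dropped out.
Limits ranked: 54,300 (B) > 38,700 (D) > 36,200 (E) > 24,800 (A) > 12,600 (C)
Bidding ends when D exits at $38,700; B takes it.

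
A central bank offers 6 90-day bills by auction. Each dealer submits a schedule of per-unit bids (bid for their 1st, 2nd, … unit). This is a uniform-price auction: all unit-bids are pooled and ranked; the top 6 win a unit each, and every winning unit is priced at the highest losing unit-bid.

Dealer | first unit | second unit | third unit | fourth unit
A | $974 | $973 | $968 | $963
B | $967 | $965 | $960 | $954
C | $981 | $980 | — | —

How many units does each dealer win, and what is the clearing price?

A 3, B 1, C 2; clearing price $965

Pooled unit-bids ranked (top 6): 981 (C-1), 980 (C-2), 974 (A-1), 973 (A-2), 968 (A-3), 967 (B-1)
First bid not allocated: $965.
Allocation: A 3, B 1, C 2.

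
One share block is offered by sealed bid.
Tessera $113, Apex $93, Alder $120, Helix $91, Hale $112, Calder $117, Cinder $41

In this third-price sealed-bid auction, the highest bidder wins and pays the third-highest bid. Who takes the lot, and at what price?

Third-price sealed-bid auction: the highest bidder wins and pays the third-highest bid.
Bids in order: 120 (Alder) > 117 (Calder) > 113 (Tessera) > 112 (Hale) > 93 (Apex) > 91 (Helix) > …
Alder is highest; pays the third-highest bid, $113.

Alder pays $113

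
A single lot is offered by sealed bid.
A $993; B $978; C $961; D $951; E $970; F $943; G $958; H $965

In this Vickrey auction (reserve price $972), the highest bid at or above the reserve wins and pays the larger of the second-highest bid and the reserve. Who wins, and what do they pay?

A pays $978

Sorting bids: 993 (A) > 978 (B) > 970 (E) > 965 (H) > 961 (C) > 958 (G) > …
A has the top bid at or above the reserve ($993).
Second-highest bid $978 exceeds the reserve $972 → payment $978.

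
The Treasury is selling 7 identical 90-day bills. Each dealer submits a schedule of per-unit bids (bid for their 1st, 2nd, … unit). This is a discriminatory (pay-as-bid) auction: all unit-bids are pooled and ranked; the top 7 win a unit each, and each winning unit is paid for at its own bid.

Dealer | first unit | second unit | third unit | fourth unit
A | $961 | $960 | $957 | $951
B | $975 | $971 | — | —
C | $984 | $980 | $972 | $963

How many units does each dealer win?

Merging the schedules and taking the best 7: 984 (C-1), 980 (C-2), 975 (B-1), 972 (C-3), 971 (B-2), 963 (C-4), 961 (A-1)
Next rejected bid: $960 (not a price — pay-as-bid).
Allocation: A 1, B 2, C 4.

A 1, B 2, C 4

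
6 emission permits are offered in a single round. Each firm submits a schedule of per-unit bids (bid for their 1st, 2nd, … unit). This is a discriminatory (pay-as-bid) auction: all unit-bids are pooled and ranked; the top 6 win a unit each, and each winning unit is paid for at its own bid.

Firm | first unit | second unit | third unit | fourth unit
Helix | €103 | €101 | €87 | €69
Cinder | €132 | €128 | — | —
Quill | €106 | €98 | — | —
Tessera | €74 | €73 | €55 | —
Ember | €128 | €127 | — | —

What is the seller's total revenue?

Pooled unit-bids ranked (top 6): 132 (Cinder-1), 128 (Cinder-2), 128 (Ember-1), 127 (Ember-2), 106 (Quill-1), 103 (Helix-1)
Next rejected bid: €101 (not a price — pay-as-bid).
Each winning unit pays its own bid.
Revenue = 132 + 128 + 128 + 127 + 106 + 103 = €724.

Total revenue: €724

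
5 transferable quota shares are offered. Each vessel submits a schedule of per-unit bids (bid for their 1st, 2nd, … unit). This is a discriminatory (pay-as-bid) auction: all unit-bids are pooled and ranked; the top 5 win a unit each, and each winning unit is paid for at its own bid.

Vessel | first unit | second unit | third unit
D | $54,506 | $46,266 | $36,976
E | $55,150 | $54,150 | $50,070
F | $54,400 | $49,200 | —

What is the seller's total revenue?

Merging the schedules and taking the best 5: 55,150 (E-1), 54,506 (D-1), 54,400 (F-1), 54,150 (E-2), 50,070 (E-3)
Next rejected bid: $49,200 (not a price — pay-as-bid).
Each winning unit pays its own bid.
Revenue = 55,150 + 54,506 + 54,400 + 54,150 + 50,070 = $268,276.

Total revenue: $268,276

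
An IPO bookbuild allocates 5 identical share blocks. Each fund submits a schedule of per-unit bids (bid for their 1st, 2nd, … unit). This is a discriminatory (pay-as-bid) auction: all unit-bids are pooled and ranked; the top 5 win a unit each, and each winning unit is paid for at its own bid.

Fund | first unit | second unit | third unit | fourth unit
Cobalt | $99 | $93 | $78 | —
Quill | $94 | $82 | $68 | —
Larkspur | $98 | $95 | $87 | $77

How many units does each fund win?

Cobalt 2, Larkspur 2, Quill 1

Pooled unit-bids ranked (top 5): 99 (Cobalt-1), 98 (Larkspur-1), 95 (Larkspur-2), 94 (Quill-1), 93 (Cobalt-2)
Next rejected bid: $87 (not a price — pay-as-bid).
Allocation: Cobalt 2, Larkspur 2, Quill 1.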